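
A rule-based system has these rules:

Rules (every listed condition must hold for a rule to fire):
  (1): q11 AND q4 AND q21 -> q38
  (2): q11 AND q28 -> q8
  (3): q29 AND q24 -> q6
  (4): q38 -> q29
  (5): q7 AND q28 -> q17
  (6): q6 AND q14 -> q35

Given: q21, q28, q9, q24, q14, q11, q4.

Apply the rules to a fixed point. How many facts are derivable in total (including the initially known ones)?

Round 1: (1) [q11 AND q4 AND q21 -> q38]; (2) [q11 AND q28 -> q8]. New: q38, q8.
Round 2: (4) [q38 -> q29]. New: q29.
Round 3: (3) [q29 AND q24 -> q6]. New: q6.
Round 4: (6) [q6 AND q14 -> q35]. New: q35.
Closure: {q11, q14, q21, q24, q28, q29, q35, q38, q4, q6, q8, q9} — 12 facts.

12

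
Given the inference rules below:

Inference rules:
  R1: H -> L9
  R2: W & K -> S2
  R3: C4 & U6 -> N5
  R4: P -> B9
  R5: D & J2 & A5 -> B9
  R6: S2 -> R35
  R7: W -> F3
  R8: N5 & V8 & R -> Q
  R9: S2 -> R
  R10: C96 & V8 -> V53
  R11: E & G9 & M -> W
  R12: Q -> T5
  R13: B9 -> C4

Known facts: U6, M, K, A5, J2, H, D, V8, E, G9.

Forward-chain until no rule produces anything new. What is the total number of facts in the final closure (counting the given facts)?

21

[1] R1 [H -> L9]; R5 [D & J2 & A5 -> B9]; R11 [E & G9 & M -> W]. ⇒ new: L9, B9, W.
[2] R2 [W & K -> S2]; R7 [W -> F3]; R13 [B9 -> C4]. ⇒ new: S2, F3, C4.
[3] R3 [C4 & U6 -> N5]; R6 [S2 -> R35]; R9 [S2 -> R]. ⇒ new: N5, R35, R.
[4] R8 [N5 & V8 & R -> Q]. ⇒ new: Q.
[5] R12 [Q -> T5]. ⇒ new: T5.
Closure: {A5, B9, C4, D, E, F3, G9, H, J2, K, L9, M, N5, Q, R, R35, S2, T5, U6, V8, W} — 21 facts.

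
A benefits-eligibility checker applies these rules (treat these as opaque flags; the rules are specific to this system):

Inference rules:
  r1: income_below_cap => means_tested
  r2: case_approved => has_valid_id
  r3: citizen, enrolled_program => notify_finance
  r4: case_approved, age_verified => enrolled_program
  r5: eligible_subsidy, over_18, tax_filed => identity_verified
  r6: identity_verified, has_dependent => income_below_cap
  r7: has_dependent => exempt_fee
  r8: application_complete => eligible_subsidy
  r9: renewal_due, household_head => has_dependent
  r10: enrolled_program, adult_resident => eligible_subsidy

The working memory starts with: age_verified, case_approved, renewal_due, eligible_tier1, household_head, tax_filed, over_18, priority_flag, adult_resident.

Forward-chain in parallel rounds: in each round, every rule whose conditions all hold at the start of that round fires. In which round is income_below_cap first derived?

4

Round 1 fires r2, r4, r9, giving has_valid_id, enrolled_program, has_dependent.
Round 2 fires r7, r10, giving exempt_fee, eligible_subsidy.
Round 3 fires r5, giving identity_verified.
Round 4 fires r6, giving income_below_cap.
income_below_cap first appears in round 4.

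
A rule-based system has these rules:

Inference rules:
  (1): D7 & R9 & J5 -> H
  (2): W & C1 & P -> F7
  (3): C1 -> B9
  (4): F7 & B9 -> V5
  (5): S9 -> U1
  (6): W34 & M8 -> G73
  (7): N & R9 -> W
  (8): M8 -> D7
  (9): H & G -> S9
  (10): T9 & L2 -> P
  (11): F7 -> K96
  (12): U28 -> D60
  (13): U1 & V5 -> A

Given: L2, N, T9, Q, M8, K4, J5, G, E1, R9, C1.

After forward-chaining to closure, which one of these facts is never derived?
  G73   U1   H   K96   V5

Round 1: (3) [C1 -> B9]; (7) [N & R9 -> W]; (8) [M8 -> D7]; (10) [T9 & L2 -> P]. New: B9, W, D7, P.
Round 2: (1) [D7 & R9 & J5 -> H]; (2) [W & C1 & P -> F7]. New: H, F7.
Round 3: (4) [F7 & B9 -> V5]; (9) [H & G -> S9]; (11) [F7 -> K96]. New: V5, S9, K96.
Round 4: (5) [S9 -> U1]. New: U1.
Round 5: (13) [U1 & V5 -> A]. New: A.
Derived: V5 (round 3), H (round 2), U1 (round 4), K96 (round 3). G73 never appears in any round.

G73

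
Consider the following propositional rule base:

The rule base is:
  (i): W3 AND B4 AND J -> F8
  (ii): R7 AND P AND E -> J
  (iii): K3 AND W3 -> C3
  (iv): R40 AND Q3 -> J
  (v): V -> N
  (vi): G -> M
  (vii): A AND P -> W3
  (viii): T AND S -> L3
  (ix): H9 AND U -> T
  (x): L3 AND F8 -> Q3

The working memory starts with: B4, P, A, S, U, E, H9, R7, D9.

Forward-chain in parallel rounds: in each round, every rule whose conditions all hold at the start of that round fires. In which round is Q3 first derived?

3

Round 1: (ii) [R7 AND P AND E -> J]; (vii) [A AND P -> W3]; (ix) [H9 AND U -> T]. Adds J, W3, T.
Round 2: (i) [W3 AND B4 AND J -> F8]; (viii) [T AND S -> L3]. Adds F8, L3.
Round 3: (x) [L3 AND F8 -> Q3]. Adds Q3.
Q3 first appears in round 3.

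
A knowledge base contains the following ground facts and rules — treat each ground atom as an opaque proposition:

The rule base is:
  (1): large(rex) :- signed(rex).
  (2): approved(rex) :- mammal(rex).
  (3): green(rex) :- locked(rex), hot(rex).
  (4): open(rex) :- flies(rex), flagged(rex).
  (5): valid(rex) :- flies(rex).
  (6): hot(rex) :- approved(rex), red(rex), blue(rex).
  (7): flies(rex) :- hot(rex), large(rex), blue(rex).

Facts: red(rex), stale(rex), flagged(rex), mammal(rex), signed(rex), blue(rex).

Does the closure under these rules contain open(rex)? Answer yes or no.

Round 1: (1) [large(rex) :- signed(rex).]; (2) [approved(rex) :- mammal(rex).]. Adds large(rex), approved(rex).
Round 2: (6) [hot(rex) :- approved(rex), red(rex), blue(rex).]. Adds hot(rex).
Round 3: (7) [flies(rex) :- hot(rex), large(rex), blue(rex).]. Adds flies(rex).
Round 4: (4) [open(rex) :- flies(rex), flagged(rex).]; (5) [valid(rex) :- flies(rex).]. Adds open(rex), valid(rex).
open(rex) appears in round 4, so it is derivable.

yes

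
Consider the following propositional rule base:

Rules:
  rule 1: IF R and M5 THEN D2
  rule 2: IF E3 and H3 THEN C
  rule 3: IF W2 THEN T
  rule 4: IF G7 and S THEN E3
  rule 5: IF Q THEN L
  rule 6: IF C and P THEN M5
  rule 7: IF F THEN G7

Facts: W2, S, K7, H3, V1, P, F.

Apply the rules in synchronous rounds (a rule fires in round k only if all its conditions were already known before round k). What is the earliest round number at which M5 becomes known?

Round 1 — rule 3, rule 7, derive T, G7.
Round 2 — rule 4, derive E3.
Round 3 — rule 2, derive C.
Round 4 — rule 6, derive M5.
M5 first appears in round 4.

4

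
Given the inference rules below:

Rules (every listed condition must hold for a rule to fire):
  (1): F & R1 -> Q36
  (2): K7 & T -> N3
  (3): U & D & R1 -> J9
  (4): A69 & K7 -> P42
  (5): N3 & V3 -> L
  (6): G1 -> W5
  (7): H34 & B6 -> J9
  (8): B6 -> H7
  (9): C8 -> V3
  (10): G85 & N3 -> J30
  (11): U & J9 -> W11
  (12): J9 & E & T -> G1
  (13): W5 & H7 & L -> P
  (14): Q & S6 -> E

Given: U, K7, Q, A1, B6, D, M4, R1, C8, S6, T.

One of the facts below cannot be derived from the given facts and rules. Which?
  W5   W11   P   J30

J30

Round 1: (2) [K7 & T -> N3]; (3) [U & D & R1 -> J9]; (8) [B6 -> H7]; (9) [C8 -> V3]; (14) [Q & S6 -> E]. Adds N3, J9, H7, V3, E.
Round 2: (5) [N3 & V3 -> L]; (11) [U & J9 -> W11]; (12) [J9 & E & T -> G1]. Adds L, W11, G1.
Round 3: (6) [G1 -> W5]. Adds W5.
Round 4: (13) [W5 & H7 & L -> P]. Adds P.
Derived: P (round 4), W11 (round 2), W5 (round 3). J30 never appears in any round.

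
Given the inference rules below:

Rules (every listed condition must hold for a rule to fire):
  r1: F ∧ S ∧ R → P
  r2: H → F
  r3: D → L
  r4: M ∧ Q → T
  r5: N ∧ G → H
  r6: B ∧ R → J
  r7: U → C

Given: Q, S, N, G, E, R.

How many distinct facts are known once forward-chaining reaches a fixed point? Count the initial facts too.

Round 1: r5 [N ∧ G → H]. New: H.
Round 2: r2 [H → F]. New: F.
Round 3: r1 [F ∧ S ∧ R → P]. New: P.
Closure: {E, F, G, H, N, P, Q, R, S} — 9 facts.

9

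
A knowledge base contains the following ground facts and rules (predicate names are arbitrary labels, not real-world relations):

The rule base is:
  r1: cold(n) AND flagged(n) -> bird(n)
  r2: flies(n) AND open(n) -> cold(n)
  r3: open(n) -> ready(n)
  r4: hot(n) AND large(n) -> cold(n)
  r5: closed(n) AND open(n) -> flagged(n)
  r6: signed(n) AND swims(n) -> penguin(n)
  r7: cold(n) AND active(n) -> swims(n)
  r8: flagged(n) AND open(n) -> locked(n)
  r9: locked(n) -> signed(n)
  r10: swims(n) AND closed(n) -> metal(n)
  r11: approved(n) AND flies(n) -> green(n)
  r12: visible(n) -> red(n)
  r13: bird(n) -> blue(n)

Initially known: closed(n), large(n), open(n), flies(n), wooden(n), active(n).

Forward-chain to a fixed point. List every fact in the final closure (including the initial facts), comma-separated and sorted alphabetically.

active(n), bird(n), blue(n), closed(n), cold(n), flagged(n), flies(n), large(n), locked(n), metal(n), open(n), penguin(n), ready(n), signed(n), swims(n), wooden(n)

[1] r2 [flies(n) AND open(n) -> cold(n)]; r3 [open(n) -> ready(n)]; r5 [closed(n) AND open(n) -> flagged(n)]. ⇒ new: cold(n), ready(n), flagged(n).
[2] r1 [cold(n) AND flagged(n) -> bird(n)]; r7 [cold(n) AND active(n) -> swims(n)]; r8 [flagged(n) AND open(n) -> locked(n)]. ⇒ new: bird(n), swims(n), locked(n).
[3] r9 [locked(n) -> signed(n)]; r10 [swims(n) AND closed(n) -> metal(n)]; r13 [bird(n) -> blue(n)]. ⇒ new: signed(n), metal(n), blue(n).
[4] r6 [signed(n) AND swims(n) -> penguin(n)]. ⇒ new: penguin(n).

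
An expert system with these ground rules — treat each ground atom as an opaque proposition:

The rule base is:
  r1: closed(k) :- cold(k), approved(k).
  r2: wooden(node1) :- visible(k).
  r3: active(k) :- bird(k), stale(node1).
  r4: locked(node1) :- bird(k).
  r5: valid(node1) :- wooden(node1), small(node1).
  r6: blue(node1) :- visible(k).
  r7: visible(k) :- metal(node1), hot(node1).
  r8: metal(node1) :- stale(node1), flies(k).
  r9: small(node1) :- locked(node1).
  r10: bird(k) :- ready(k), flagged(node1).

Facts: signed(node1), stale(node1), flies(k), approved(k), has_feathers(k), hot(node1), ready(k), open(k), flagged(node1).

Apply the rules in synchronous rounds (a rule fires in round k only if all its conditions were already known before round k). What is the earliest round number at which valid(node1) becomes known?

4

Round 1 fires r8, r10, giving metal(node1), bird(k).
Round 2 fires r3, r4, r7, giving active(k), locked(node1), visible(k).
Round 3 fires r2, r6, r9, giving wooden(node1), blue(node1), small(node1).
Round 4 fires r5, giving valid(node1).
valid(node1) first appears in round 4.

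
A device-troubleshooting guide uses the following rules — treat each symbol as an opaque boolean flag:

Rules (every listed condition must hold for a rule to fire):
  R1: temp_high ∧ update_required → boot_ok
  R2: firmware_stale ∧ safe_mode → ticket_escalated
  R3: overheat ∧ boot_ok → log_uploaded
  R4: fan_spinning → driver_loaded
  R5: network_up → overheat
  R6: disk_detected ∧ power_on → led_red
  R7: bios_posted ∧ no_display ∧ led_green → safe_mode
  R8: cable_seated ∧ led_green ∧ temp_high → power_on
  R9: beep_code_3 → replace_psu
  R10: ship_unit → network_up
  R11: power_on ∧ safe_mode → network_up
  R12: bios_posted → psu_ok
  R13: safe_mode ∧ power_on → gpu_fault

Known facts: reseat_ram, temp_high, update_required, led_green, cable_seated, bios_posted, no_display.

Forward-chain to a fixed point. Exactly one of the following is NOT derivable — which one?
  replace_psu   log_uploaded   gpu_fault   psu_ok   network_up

replace_psu

Round 1 fires R1, R7, R8, R12, giving boot_ok, safe_mode, power_on, psu_ok.
Round 2 fires R11, R13, giving network_up, gpu_fault.
Round 3 fires R5, giving overheat.
Round 4 fires R3, giving log_uploaded.
Derived: psu_ok (round 1), log_uploaded (round 4), network_up (round 2), gpu_fault (round 2). replace_psu never appears in any round.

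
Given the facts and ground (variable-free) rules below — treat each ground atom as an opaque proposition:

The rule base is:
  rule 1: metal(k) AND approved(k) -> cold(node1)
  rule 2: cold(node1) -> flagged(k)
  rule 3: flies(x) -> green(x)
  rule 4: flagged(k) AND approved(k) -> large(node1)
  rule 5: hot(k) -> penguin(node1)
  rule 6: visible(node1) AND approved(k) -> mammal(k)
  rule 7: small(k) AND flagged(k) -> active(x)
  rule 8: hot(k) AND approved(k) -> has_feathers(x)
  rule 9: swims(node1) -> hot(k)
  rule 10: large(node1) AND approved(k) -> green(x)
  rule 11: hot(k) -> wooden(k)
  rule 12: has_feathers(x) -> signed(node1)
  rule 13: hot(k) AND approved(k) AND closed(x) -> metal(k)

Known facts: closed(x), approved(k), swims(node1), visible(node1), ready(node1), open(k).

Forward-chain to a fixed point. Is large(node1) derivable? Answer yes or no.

yes

[1] rule 6 [visible(node1) AND approved(k) -> mammal(k)]; rule 9 [swims(node1) -> hot(k)]. ⇒ new: mammal(k), hot(k).
[2] rule 5 [hot(k) -> penguin(node1)]; rule 8 [hot(k) AND approved(k) -> has_feathers(x)]; rule 11 [hot(k) -> wooden(k)]; rule 13 [hot(k) AND approved(k) AND closed(x) -> metal(k)]. ⇒ new: penguin(node1), has_feathers(x), wooden(k), metal(k).
[3] rule 1 [metal(k) AND approved(k) -> cold(node1)]; rule 12 [has_feathers(x) -> signed(node1)]. ⇒ new: cold(node1), signed(node1).
[4] rule 2 [cold(node1) -> flagged(k)]. ⇒ new: flagged(k).
[5] rule 4 [flagged(k) AND approved(k) -> large(node1)]. ⇒ new: large(node1).
[6] rule 10 [large(node1) AND approved(k) -> green(x)]. ⇒ new: green(x).
large(node1) appears in round 5, so it is derivable.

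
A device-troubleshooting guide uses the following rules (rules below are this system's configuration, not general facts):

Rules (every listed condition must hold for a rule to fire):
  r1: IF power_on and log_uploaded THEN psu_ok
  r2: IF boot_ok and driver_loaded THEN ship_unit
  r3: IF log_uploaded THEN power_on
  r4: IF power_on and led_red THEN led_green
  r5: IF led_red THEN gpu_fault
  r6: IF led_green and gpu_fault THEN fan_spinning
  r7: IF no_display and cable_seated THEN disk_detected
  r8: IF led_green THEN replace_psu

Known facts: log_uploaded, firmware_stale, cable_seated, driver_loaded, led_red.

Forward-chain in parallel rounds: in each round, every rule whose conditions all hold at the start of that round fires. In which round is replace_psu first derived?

3

Round 1 — r3, r5, derive power_on, gpu_fault.
Round 2 — r1, r4, derive psu_ok, led_green.
Round 3 — r6, r8, derive fan_spinning, replace_psu.
replace_psu first appears in round 3.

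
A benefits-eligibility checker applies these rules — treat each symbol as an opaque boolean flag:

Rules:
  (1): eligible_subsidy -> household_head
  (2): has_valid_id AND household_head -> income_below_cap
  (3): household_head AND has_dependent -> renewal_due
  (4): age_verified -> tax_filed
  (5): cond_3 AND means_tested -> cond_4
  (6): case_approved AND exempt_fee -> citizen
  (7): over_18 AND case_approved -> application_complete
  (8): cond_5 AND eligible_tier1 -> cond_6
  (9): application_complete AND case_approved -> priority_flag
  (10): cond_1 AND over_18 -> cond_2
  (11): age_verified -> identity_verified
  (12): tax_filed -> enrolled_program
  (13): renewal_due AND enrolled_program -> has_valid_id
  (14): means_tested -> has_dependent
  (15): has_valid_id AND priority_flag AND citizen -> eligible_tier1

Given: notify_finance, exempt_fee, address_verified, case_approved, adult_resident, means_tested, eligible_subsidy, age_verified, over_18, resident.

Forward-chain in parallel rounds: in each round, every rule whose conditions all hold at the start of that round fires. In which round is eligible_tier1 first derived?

4

[1] (1) [eligible_subsidy -> household_head]; (4) [age_verified -> tax_filed]; (6) [case_approved AND exempt_fee -> citizen]; (7) [over_18 AND case_approved -> application_complete]; (11) [age_verified -> identity_verified]; (14) [means_tested -> has_dependent]. ⇒ new: household_head, tax_filed, citizen, application_complete, identity_verified, has_dependent.
[2] (3) [household_head AND has_dependent -> renewal_due]; (9) [application_complete AND case_approved -> priority_flag]; (12) [tax_filed -> enrolled_program]. ⇒ new: renewal_due, priority_flag, enrolled_program.
[3] (13) [renewal_due AND enrolled_program -> has_valid_id]. ⇒ new: has_valid_id.
[4] (2) [has_valid_id AND household_head -> income_below_cap]; (15) [has_valid_id AND priority_flag AND citizen -> eligible_tier1]. ⇒ new: income_below_cap, eligible_tier1.
eligible_tier1 first appears in round 4.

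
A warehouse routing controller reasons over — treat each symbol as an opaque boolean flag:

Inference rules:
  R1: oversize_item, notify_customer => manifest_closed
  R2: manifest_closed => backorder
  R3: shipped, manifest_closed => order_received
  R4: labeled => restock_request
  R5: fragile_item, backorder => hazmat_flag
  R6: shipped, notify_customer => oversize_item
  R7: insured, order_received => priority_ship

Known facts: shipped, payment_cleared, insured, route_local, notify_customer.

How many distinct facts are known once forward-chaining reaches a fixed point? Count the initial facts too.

Round 1 fires R6, giving oversize_item.
Round 2 fires R1, giving manifest_closed.
Round 3 fires R2, R3, giving backorder, order_received.
Round 4 fires R7, giving priority_ship.
Closure: {backorder, insured, manifest_closed, notify_customer, order_received, oversize_item, payment_cleared, priority_ship, route_local, shipped} — 10 facts.

10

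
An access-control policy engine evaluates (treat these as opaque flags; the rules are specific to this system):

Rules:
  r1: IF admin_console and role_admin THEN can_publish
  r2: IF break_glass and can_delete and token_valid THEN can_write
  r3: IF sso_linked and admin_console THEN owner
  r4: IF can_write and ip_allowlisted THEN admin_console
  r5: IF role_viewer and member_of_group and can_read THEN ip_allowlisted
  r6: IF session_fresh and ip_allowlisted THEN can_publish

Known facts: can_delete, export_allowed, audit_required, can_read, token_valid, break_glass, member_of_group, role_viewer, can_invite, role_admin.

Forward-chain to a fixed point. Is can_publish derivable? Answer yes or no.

yes

Round 1 fires r2, r5, giving can_write, ip_allowlisted.
Round 2 fires r4, giving admin_console.
Round 3 fires r1, giving can_publish.
can_publish appears in round 3, so it is derivable.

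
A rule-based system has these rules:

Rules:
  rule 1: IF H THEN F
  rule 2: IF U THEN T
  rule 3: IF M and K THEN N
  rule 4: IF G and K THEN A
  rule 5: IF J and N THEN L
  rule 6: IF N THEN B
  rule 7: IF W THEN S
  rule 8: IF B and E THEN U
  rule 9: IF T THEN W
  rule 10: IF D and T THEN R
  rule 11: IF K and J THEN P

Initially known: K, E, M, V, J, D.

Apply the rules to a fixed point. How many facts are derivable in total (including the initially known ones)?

Round 1: rule 3 [IF M and K THEN N]; rule 11 [IF K and J THEN P]. Adds N, P.
Round 2: rule 5 [IF J and N THEN L]; rule 6 [IF N THEN B]. Adds L, B.
Round 3: rule 8 [IF B and E THEN U]. Adds U.
Round 4: rule 2 [IF U THEN T]. Adds T.
Round 5: rule 9 [IF T THEN W]; rule 10 [IF D and T THEN R]. Adds W, R.
Round 6: rule 7 [IF W THEN S]. Adds S.
Closure: {B, D, E, J, K, L, M, N, P, R, S, T, U, V, W} — 15 facts.

15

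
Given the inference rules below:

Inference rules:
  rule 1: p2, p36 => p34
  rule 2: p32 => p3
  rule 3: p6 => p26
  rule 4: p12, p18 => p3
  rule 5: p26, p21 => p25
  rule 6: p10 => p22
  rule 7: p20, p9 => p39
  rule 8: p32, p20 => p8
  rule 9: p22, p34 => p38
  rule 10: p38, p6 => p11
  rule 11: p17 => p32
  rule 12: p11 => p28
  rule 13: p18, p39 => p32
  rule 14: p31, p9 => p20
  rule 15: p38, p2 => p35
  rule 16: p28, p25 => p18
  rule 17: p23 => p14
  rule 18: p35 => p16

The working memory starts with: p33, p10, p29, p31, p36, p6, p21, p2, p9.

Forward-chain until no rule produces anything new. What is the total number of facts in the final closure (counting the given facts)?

Round 1 — rule 1, rule 3, rule 6, rule 14, derive p34, p26, p22, p20.
Round 2 — rule 5, rule 7, rule 9, derive p25, p39, p38.
Round 3 — rule 10, rule 15, derive p11, p35.
Round 4 — rule 12, rule 18, derive p28, p16.
Round 5 — rule 16, derive p18.
Round 6 — rule 13, derive p32.
Round 7 — rule 2, rule 8, derive p3, p8.
Closure: {p10, p11, p16, p18, p2, p20, p21, p22, p25, p26, p28, p29, p3, p31, p32, p33, p34, p35, p36, p38, p39, p6, p8, p9} — 24 facts.

24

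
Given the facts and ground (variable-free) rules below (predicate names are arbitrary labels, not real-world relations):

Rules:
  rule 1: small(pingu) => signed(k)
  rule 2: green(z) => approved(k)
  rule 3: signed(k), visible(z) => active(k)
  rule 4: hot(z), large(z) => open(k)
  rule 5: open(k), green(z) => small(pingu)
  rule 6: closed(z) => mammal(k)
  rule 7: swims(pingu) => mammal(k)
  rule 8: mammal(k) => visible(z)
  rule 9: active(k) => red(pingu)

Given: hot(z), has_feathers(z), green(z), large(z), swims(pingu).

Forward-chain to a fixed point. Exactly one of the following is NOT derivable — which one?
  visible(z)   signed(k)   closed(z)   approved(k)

Round 1 — rule 2, rule 4, rule 7, derive approved(k), open(k), mammal(k).
Round 2 — rule 5, rule 8, derive small(pingu), visible(z).
Round 3 — rule 1, derive signed(k).
Round 4 — rule 3, derive active(k).
Round 5 — rule 9, derive red(pingu).
Derived: visible(z) (round 2), approved(k) (round 1), signed(k) (round 3). closed(z) never appears in any round.

closed(z)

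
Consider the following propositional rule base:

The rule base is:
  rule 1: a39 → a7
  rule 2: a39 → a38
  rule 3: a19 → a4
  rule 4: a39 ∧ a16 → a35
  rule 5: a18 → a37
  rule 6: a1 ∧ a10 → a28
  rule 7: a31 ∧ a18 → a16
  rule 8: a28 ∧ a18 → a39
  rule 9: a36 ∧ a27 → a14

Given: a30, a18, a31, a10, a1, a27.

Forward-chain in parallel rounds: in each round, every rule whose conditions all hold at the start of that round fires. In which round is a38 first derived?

3

Round 1: rule 5 [a18 → a37]; rule 6 [a1 ∧ a10 → a28]; rule 7 [a31 ∧ a18 → a16]. New: a37, a28, a16.
Round 2: rule 8 [a28 ∧ a18 → a39]. New: a39.
Round 3: rule 1 [a39 → a7]; rule 2 [a39 → a38]; rule 4 [a39 ∧ a16 → a35]. New: a7, a38, a35.
a38 first appears in round 3.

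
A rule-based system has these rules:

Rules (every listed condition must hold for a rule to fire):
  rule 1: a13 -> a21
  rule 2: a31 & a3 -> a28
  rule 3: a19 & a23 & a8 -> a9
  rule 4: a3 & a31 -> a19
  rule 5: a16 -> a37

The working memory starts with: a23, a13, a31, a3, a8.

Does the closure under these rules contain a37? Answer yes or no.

no

Round 1: rule 1 [a13 -> a21]; rule 2 [a31 & a3 -> a28]; rule 4 [a3 & a31 -> a19]. New: a21, a28, a19.
Round 2: rule 3 [a19 & a23 & a8 -> a9]. New: a9.
Fixed point reached. a37 is concluded only by rule 5; rule 5 needs a16 (never derived).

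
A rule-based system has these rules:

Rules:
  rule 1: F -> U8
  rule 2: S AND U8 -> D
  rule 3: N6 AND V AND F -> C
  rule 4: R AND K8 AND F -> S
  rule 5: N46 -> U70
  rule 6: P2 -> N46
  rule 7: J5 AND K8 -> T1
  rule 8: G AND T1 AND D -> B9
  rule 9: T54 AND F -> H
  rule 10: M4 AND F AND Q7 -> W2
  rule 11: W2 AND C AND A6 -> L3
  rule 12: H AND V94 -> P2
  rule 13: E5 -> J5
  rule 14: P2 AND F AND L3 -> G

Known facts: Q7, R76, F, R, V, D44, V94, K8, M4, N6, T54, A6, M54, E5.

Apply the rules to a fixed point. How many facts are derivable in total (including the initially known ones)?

Round 1: rule 1 [F -> U8]; rule 3 [N6 AND V AND F -> C]; rule 4 [R AND K8 AND F -> S]; rule 9 [T54 AND F -> H]; rule 10 [M4 AND F AND Q7 -> W2]; rule 13 [E5 -> J5]. New: U8, C, S, H, W2, J5.
Round 2: rule 2 [S AND U8 -> D]; rule 7 [J5 AND K8 -> T1]; rule 11 [W2 AND C AND A6 -> L3]; rule 12 [H AND V94 -> P2]. New: D, T1, L3, P2.
Round 3: rule 6 [P2 -> N46]; rule 14 [P2 AND F AND L3 -> G]. New: N46, G.
Round 4: rule 5 [N46 -> U70]; rule 8 [G AND T1 AND D -> B9]. New: U70, B9.
Closure: {A6, B9, C, D, D44, E5, F, G, H, J5, K8, L3, M4, M54, N46, N6, P2, Q7, R, R76, S, T1, T54, U70, U8, V, V94, W2} — 28 facts.

28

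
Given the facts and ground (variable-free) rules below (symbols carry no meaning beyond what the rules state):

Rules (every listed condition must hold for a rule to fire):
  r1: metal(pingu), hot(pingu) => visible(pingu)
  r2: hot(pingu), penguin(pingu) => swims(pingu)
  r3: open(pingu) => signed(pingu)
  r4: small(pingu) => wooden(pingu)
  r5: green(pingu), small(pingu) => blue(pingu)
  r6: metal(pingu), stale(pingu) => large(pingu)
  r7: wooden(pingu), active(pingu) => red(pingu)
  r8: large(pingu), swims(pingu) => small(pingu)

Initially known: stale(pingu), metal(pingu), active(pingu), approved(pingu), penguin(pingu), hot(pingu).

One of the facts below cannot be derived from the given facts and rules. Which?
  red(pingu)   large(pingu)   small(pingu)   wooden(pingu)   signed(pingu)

Round 1 fires r1, r2, r6, giving visible(pingu), swims(pingu), large(pingu).
Round 2 fires r8, giving small(pingu).
Round 3 fires r4, giving wooden(pingu).
Round 4 fires r7, giving red(pingu).
Derived: red(pingu) (round 4), small(pingu) (round 2), large(pingu) (round 1), wooden(pingu) (round 3). signed(pingu) never appears in any round.

signed(pingu)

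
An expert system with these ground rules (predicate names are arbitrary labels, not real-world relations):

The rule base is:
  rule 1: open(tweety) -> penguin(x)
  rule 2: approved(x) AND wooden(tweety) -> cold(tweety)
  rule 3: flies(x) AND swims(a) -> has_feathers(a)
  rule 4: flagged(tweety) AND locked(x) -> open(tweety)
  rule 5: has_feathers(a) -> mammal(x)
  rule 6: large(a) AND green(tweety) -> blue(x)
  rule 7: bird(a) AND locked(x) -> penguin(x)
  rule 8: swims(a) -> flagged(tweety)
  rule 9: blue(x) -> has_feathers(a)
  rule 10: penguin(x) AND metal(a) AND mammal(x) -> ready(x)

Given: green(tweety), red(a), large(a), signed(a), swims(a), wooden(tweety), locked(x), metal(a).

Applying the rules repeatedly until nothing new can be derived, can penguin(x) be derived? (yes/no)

Round 1 fires rule 6, rule 8, giving blue(x), flagged(tweety).
Round 2 fires rule 4, rule 9, giving open(tweety), has_feathers(a).
Round 3 fires rule 1, rule 5, giving penguin(x), mammal(x).
Round 4 fires rule 10, giving ready(x).
penguin(x) appears in round 3, so it is derivable.

yes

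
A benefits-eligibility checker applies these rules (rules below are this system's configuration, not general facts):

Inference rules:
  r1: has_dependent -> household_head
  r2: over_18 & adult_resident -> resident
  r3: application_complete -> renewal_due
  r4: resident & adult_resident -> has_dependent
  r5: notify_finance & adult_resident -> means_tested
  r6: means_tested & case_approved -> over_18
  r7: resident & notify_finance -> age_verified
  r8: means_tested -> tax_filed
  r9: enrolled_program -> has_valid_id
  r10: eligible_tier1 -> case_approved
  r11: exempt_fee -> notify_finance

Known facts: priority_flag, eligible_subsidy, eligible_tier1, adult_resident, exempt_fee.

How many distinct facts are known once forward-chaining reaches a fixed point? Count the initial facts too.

[1] r10 [eligible_tier1 -> case_approved]; r11 [exempt_fee -> notify_finance]. ⇒ new: case_approved, notify_finance.
[2] r5 [notify_finance & adult_resident -> means_tested]. ⇒ new: means_tested.
[3] r6 [means_tested & case_approved -> over_18]; r8 [means_tested -> tax_filed]. ⇒ new: over_18, tax_filed.
[4] r2 [over_18 & adult_resident -> resident]. ⇒ new: resident.
[5] r4 [resident & adult_resident -> has_dependent]; r7 [resident & notify_finance -> age_verified]. ⇒ new: has_dependent, age_verified.
[6] r1 [has_dependent -> household_head]. ⇒ new: household_head.
Closure: {adult_resident, age_verified, case_approved, eligible_subsidy, eligible_tier1, exempt_fee, has_dependent, household_head, means_tested, notify_finance, over_18, priority_flag, resident, tax_filed} — 14 facts.

14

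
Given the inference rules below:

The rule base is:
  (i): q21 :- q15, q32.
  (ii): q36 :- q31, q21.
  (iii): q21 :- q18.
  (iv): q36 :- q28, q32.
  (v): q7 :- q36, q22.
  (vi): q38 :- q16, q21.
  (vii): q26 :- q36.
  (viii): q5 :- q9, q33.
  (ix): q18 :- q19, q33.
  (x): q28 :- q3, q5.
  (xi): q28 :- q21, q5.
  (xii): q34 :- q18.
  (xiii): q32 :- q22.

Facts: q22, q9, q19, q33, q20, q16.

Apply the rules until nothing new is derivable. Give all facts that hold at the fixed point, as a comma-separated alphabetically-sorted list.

q16, q18, q19, q20, q21, q22, q26, q28, q32, q33, q34, q36, q38, q5, q7, q9

[1] (viii) [q5 :- q9, q33.]; (ix) [q18 :- q19, q33.]; (xiii) [q32 :- q22.]. ⇒ new: q5, q18, q32.
[2] (iii) [q21 :- q18.]; (xii) [q34 :- q18.]. ⇒ new: q21, q34.
[3] (vi) [q38 :- q16, q21.]; (xi) [q28 :- q21, q5.]. ⇒ new: q38, q28.
[4] (iv) [q36 :- q28, q32.]. ⇒ new: q36.
[5] (v) [q7 :- q36, q22.]; (vii) [q26 :- q36.]. ⇒ new: q7, q26.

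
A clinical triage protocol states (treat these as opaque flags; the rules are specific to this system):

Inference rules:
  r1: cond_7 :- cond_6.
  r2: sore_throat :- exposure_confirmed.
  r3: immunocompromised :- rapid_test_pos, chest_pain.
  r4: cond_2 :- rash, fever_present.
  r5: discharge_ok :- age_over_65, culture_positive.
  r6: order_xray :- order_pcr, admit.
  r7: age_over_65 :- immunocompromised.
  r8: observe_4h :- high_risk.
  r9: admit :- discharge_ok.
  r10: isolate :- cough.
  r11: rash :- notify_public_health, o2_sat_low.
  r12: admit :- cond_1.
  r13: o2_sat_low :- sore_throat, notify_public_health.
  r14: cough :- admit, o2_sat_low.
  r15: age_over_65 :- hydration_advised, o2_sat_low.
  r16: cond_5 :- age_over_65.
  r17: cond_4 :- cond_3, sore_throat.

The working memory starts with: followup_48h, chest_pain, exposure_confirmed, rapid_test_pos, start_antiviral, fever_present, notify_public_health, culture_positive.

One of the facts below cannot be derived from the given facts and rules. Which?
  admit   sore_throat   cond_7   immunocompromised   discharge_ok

cond_7

Round 1: r2 [sore_throat :- exposure_confirmed.]; r3 [immunocompromised :- rapid_test_pos, chest_pain.]. Adds sore_throat, immunocompromised.
Round 2: r7 [age_over_65 :- immunocompromised.]; r13 [o2_sat_low :- sore_throat, notify_public_health.]. Adds age_over_65, o2_sat_low.
Round 3: r5 [discharge_ok :- age_over_65, culture_positive.]; r11 [rash :- notify_public_health, o2_sat_low.]; r16 [cond_5 :- age_over_65.]. Adds discharge_ok, rash, cond_5.
Round 4: r4 [cond_2 :- rash, fever_present.]; r9 [admit :- discharge_ok.]. Adds cond_2, admit.
Round 5: r14 [cough :- admit, o2_sat_low.]. Adds cough.
Round 6: r10 [isolate :- cough.]. Adds isolate.
Derived: immunocompromised (round 1), admit (round 4), sore_throat (round 1), discharge_ok (round 3). cond_7 never appears in any round.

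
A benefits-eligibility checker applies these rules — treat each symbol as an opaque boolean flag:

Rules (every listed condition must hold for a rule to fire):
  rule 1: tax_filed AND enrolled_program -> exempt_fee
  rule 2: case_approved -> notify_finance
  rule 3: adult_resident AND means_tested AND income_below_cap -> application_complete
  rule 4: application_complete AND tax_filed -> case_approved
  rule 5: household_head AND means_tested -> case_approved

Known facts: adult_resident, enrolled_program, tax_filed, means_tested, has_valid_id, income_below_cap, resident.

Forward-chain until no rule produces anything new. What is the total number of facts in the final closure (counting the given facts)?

11

Round 1: rule 1 [tax_filed AND enrolled_program -> exempt_fee]; rule 3 [adult_resident AND means_tested AND income_below_cap -> application_complete]. Adds exempt_fee, application_complete.
Round 2: rule 4 [application_complete AND tax_filed -> case_approved]. Adds case_approved.
Round 3: rule 2 [case_approved -> notify_finance]. Adds notify_finance.
Closure: {adult_resident, application_complete, case_approved, enrolled_program, exempt_fee, has_valid_id, income_below_cap, means_tested, notify_finance, resident, tax_filed} — 11 facts.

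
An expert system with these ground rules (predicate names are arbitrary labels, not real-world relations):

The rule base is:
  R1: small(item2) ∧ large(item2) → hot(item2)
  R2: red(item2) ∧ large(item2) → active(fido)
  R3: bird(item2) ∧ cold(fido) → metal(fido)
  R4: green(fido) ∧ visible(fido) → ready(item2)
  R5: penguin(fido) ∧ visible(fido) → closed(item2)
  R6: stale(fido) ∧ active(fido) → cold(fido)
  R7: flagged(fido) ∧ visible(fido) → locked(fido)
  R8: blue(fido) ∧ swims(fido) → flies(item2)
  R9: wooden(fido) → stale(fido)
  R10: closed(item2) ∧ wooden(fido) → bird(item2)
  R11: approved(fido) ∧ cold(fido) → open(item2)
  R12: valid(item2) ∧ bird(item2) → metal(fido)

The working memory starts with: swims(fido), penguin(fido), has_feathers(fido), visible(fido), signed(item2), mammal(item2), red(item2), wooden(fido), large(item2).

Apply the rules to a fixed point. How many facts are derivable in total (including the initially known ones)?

15

Round 1 — R2, R5, R9, derive active(fido), closed(item2), stale(fido).
Round 2 — R6, R10, derive cold(fido), bird(item2).
Round 3 — R3, derive metal(fido).
Closure: {active(fido), bird(item2), closed(item2), cold(fido), has_feathers(fido), large(item2), mammal(item2), metal(fido), penguin(fido), red(item2), signed(item2), stale(fido), swims(fido), visible(fido), wooden(fido)} — 15 facts.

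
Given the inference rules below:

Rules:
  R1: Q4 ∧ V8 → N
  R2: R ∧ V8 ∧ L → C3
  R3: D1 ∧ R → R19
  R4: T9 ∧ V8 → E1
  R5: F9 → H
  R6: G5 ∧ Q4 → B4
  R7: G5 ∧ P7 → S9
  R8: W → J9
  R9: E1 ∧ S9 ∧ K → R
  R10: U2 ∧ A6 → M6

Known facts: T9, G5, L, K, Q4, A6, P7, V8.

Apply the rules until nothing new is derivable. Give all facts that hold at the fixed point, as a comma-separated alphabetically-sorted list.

[1] R1 [Q4 ∧ V8 → N]; R4 [T9 ∧ V8 → E1]; R6 [G5 ∧ Q4 → B4]; R7 [G5 ∧ P7 → S9]. ⇒ new: N, E1, B4, S9.
[2] R9 [E1 ∧ S9 ∧ K → R]. ⇒ new: R.
[3] R2 [R ∧ V8 ∧ L → C3]. ⇒ new: C3.

A6, B4, C3, E1, G5, K, L, N, P7, Q4, R, S9, T9, V8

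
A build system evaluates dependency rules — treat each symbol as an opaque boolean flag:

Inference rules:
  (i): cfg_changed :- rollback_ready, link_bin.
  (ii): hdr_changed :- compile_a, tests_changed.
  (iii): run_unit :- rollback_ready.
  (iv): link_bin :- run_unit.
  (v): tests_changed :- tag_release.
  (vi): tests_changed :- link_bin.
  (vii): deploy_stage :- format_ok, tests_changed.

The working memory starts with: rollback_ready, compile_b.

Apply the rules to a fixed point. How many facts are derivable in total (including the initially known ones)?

Round 1: (iii) [run_unit :- rollback_ready.]. Adds run_unit.
Round 2: (iv) [link_bin :- run_unit.]. Adds link_bin.
Round 3: (i) [cfg_changed :- rollback_ready, link_bin.]; (vi) [tests_changed :- link_bin.]. Adds cfg_changed, tests_changed.
Closure: {cfg_changed, compile_b, link_bin, rollback_ready, run_unit, tests_changed} — 6 facts.

6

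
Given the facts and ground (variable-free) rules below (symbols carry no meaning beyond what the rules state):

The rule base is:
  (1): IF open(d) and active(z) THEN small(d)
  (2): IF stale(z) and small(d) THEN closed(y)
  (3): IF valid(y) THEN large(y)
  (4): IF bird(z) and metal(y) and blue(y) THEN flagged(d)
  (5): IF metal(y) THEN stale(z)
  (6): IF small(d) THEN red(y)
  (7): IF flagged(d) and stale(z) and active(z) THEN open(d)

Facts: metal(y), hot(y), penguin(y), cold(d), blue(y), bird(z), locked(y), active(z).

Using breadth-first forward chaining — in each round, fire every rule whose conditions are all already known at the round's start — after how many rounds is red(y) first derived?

Round 1: (4) [IF bird(z) and metal(y) and blue(y) THEN flagged(d)]; (5) [IF metal(y) THEN stale(z)]. New: flagged(d), stale(z).
Round 2: (7) [IF flagged(d) and stale(z) and active(z) THEN open(d)]. New: open(d).
Round 3: (1) [IF open(d) and active(z) THEN small(d)]. New: small(d).
Round 4: (2) [IF stale(z) and small(d) THEN closed(y)]; (6) [IF small(d) THEN red(y)]. New: closed(y), red(y).
red(y) first appears in round 4.

4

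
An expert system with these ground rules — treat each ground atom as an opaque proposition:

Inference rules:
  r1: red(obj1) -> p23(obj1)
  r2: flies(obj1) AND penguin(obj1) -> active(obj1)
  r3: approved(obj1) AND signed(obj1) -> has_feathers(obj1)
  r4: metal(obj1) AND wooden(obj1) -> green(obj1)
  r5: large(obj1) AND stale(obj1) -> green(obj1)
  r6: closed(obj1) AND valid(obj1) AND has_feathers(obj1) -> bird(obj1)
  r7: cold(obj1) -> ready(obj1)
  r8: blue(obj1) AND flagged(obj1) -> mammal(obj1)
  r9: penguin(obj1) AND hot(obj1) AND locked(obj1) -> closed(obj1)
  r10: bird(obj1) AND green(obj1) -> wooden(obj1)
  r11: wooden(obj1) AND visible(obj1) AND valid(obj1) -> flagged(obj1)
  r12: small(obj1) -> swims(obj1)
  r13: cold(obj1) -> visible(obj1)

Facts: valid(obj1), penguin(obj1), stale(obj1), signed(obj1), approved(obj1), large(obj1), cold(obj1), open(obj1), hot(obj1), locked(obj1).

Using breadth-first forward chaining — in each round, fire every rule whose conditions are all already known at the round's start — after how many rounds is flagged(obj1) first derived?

Round 1 — r3, r5, r7, r9, r13, derive has_feathers(obj1), green(obj1), ready(obj1), closed(obj1), visible(obj1).
Round 2 — r6, derive bird(obj1).
Round 3 — r10, derive wooden(obj1).
Round 4 — r11, derive flagged(obj1).
flagged(obj1) first appears in round 4.

4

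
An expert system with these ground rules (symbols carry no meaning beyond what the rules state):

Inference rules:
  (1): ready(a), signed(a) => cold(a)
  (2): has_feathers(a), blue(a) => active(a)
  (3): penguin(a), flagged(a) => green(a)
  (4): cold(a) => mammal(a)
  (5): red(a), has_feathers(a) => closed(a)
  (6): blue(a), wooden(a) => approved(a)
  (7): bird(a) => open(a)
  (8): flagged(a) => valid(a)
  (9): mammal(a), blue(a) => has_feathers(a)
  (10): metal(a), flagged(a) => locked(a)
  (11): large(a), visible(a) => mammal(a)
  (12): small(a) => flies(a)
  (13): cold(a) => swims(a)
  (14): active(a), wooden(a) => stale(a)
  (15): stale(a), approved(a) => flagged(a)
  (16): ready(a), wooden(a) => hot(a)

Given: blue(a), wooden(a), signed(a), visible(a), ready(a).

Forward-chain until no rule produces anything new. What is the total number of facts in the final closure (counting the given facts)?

15

[1] (1) [ready(a), signed(a) => cold(a)]; (6) [blue(a), wooden(a) => approved(a)]; (16) [ready(a), wooden(a) => hot(a)]. ⇒ new: cold(a), approved(a), hot(a).
[2] (4) [cold(a) => mammal(a)]; (13) [cold(a) => swims(a)]. ⇒ new: mammal(a), swims(a).
[3] (9) [mammal(a), blue(a) => has_feathers(a)]. ⇒ new: has_feathers(a).
[4] (2) [has_feathers(a), blue(a) => active(a)]. ⇒ new: active(a).
[5] (14) [active(a), wooden(a) => stale(a)]. ⇒ new: stale(a).
[6] (15) [stale(a), approved(a) => flagged(a)]. ⇒ new: flagged(a).
[7] (8) [flagged(a) => valid(a)]. ⇒ new: valid(a).
Closure: {active(a), approved(a), blue(a), cold(a), flagged(a), has_feathers(a), hot(a), mammal(a), ready(a), signed(a), stale(a), swims(a), valid(a), visible(a), wooden(a)} — 15 facts.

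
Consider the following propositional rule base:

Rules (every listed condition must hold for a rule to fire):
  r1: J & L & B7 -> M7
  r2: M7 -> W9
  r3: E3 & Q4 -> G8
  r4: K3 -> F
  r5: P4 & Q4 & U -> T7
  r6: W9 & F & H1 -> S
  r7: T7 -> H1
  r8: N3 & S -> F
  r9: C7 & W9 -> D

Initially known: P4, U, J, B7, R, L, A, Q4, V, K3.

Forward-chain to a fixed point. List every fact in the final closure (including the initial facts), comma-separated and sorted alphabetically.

[1] r1 [J & L & B7 -> M7]; r4 [K3 -> F]; r5 [P4 & Q4 & U -> T7]. ⇒ new: M7, F, T7.
[2] r2 [M7 -> W9]; r7 [T7 -> H1]. ⇒ new: W9, H1.
[3] r6 [W9 & F & H1 -> S]. ⇒ new: S.

A, B7, F, H1, J, K3, L, M7, P4, Q4, R, S, T7, U, V, W9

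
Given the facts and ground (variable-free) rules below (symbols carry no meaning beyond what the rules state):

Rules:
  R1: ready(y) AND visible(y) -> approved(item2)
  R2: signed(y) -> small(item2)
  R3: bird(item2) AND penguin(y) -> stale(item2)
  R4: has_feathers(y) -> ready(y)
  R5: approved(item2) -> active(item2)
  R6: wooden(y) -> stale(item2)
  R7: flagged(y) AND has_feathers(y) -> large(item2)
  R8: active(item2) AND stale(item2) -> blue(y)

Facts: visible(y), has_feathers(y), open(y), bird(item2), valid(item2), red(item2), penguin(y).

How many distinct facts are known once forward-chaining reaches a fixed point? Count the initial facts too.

12

[1] R3 [bird(item2) AND penguin(y) -> stale(item2)]; R4 [has_feathers(y) -> ready(y)]. ⇒ new: stale(item2), ready(y).
[2] R1 [ready(y) AND visible(y) -> approved(item2)]. ⇒ new: approved(item2).
[3] R5 [approved(item2) -> active(item2)]. ⇒ new: active(item2).
[4] R8 [active(item2) AND stale(item2) -> blue(y)]. ⇒ new: blue(y).
Closure: {active(item2), approved(item2), bird(item2), blue(y), has_feathers(y), open(y), penguin(y), ready(y), red(item2), stale(item2), valid(item2), visible(y)} — 12 facts.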